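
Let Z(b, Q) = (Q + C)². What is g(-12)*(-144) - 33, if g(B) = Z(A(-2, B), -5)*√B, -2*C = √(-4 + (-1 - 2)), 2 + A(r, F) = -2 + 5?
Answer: -33 + 1440*√21 - 6696*I*√3 ≈ 6565.9 - 11598.0*I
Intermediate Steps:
A(r, F) = 1 (A(r, F) = -2 + (-2 + 5) = -2 + 3 = 1)
C = -I*√7/2 (C = -√(-4 + (-1 - 2))/2 = -√(-4 - 3)/2 = -I*√7/2 ≈ -1.3229*I)
Z(b, Q) = (Q - I*√7/2)²
g(B) = √B*(-10 - I*√7)²/4 (g(B) = ((2*(-5) - I*√7)²/4)*√B = ((-10 - I*√7)²/4)*√B = √B*(-10 - I*√7)²/4)
g(-12)*(-144) - 33 = (√(-12)*(10 + I*√7)²/4)*(-144) - 33 = ((2*I*√3)*(10 + I*√7)²/4)*(-144) - 33 = (I*√3*(10 + I*√7)²/2)*(-144) - 33 = -72*I*√3*(10 + I*√7)² - 33 = -33 - 72*I*√3*(10 + I*√7)²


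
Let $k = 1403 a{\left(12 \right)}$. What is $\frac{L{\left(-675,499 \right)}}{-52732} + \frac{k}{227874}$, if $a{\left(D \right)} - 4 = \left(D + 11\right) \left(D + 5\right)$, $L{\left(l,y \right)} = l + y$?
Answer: $\frac{7315847311}{3004062942} \approx 2.4353$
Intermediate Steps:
$a{\left(D \right)} = 4 + \left(5 + D\right) \left(11 + D\right)$ ($a{\left(D \right)} = 4 + \left(D + 11\right) \left(D + 5\right) = 4 + \left(11 + D\right) \left(5 + D\right) = 4 + \left(5 + D\right) \left(11 + D\right)$)
$k = 554185$ ($k = 1403 \left(59 + 12^{2} + 16 \cdot 12\right) = 1403 \left(59 + 144 + 192\right) = 1403 \cdot 395 = 554185$)
$\frac{L{\left(-675,499 \right)}}{-52732} + \frac{k}{227874} = \frac{-675 + 499}{-52732} + \frac{554185}{227874} = \left(-176\right) \left(- \frac{1}{52732}\right) + 554185 \cdot \frac{1}{227874} = \frac{44}{13183} + \frac{554185}{227874} = \frac{7315847311}{3004062942}$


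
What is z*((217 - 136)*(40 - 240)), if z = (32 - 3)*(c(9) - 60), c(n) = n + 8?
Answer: 20201400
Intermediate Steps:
c(n) = 8 + n
z = -1247 (z = (32 - 3)*((8 + 9) - 60) = 29*(17 - 60) = 29*(-43) = -1247)
z*((217 - 136)*(40 - 240)) = -1247*(217 - 136)*(40 - 240) = -101007*(-200) = -1247*(-16200) = 20201400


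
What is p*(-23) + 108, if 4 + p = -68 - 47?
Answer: 2845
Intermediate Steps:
p = -119 (p = -4 + (-68 - 47) = -4 - 115 = -119)
p*(-23) + 108 = -119*(-23) + 108 = 2737 + 108 = 2845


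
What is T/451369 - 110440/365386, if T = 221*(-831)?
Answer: -58476348323/82461956717 ≈ -0.70913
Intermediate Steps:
T = -183651
T/451369 - 110440/365386 = -183651/451369 - 110440/365386 = -183651*1/451369 - 110440*1/365386 = -183651/451369 - 55220/182693 = -58476348323/82461956717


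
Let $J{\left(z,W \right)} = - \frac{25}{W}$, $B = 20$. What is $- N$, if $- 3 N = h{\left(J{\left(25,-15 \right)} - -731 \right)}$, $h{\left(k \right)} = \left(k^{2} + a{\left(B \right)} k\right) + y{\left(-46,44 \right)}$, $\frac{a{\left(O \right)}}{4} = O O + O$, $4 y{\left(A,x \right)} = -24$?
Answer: $\frac{15909070}{27} \approx 5.8923 \cdot 10^{5}$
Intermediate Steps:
$y{\left(A,x \right)} = -6$ ($y{\left(A,x \right)} = \frac{1}{4} \left(-24\right) = -6$)
$a{\left(O \right)} = 4 O + 4 O^{2}$ ($a{\left(O \right)} = 4 \left(O O + O\right) = 4 \left(O^{2} + O\right) = 4 \left(O + O^{2}\right) = 4 O + 4 O^{2}$)
$h{\left(k \right)} = -6 + k^{2} + 1680 k$ ($h{\left(k \right)} = \left(k^{2} + 4 \cdot 20 \left(1 + 20\right) k\right) - 6 = \left(k^{2} + 4 \cdot 20 \cdot 21 k\right) - 6 = \left(k^{2} + 1680 k\right) - 6 = -6 + k^{2} + 1680 k$)
$N = - \frac{15909070}{27}$ ($N = - \frac{-6 + \left(- \frac{25}{-15} - -731\right)^{2} + 1680 \left(- \frac{25}{-15} - -731\right)}{3} = - \frac{-6 + \left(\left(-25\right) \left(- \frac{1}{15}\right) + 731\right)^{2} + 1680 \left(\left(-25\right) \left(- \frac{1}{15}\right) + 731\right)}{3} = - \frac{-6 + \left(\frac{5}{3} + 731\right)^{2} + 1680 \left(\frac{5}{3} + 731\right)}{3} = - \frac{-6 + \left(\frac{2198}{3}\right)^{2} + 1680 \cdot \frac{2198}{3}}{3} = - \frac{-6 + \frac{4831204}{9} + 1230880}{3} = \left(- \frac{1}{3}\right) \frac{15909070}{9} = - \frac{15909070}{27} \approx -5.8923 \cdot 10^{5}$)
$- N = \left(-1\right) \left(- \frac{15909070}{27}\right) = \frac{15909070}{27}$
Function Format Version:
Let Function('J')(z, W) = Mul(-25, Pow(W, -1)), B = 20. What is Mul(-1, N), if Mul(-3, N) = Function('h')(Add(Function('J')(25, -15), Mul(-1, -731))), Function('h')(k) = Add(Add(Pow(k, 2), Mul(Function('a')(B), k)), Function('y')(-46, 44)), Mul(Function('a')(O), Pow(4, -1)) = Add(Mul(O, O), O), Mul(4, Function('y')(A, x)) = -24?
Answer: Rational(15909070, 27) ≈ 5.8923e+5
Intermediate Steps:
Function('y')(A, x) = -6 (Function('y')(A, x) = Mul(Rational(1, 4), -24) = -6)
Function('a')(O) = Add(Mul(4, O), Mul(4, Pow(O, 2))) (Function('a')(O) = Mul(4, Add(Mul(O, O), O)) = Mul(4, Add(Pow(O, 2), O)) = Mul(4, Add(O, Pow(O, 2))) = Add(Mul(4, O), Mul(4, Pow(O, 2))))
Function('h')(k) = Add(-6, Pow(k, 2), Mul(1680, k)) (Function('h')(k) = Add(Add(Pow(k, 2), Mul(Mul(4, 20, Add(1, 20)), k)), -6) = Add(Add(Pow(k, 2), Mul(Mul(4, 20, 21), k)), -6) = Add(Add(Pow(k, 2), Mul(1680, k)), -6) = Add(-6, Pow(k, 2), Mul(1680, k)))
N = Rational(-15909070, 27) (N = Mul(Rational(-1, 3), Add(-6, Pow(Add(Mul(-25, Pow(-15, -1)), Mul(-1, -731)), 2), Mul(1680, Add(Mul(-25, Pow(-15, -1)), Mul(-1, -731))))) = Mul(Rational(-1, 3), Add(-6, Pow(Add(Mul(-25, Rational(-1, 15)), 731), 2), Mul(1680, Add(Mul(-25, Rational(-1, 15)), 731)))) = Mul(Rational(-1, 3), Add(-6, Pow(Add(Rational(5, 3), 731), 2), Mul(1680, Add(Rational(5, 3), 731)))) = Mul(Rational(-1, 3), Add(-6, Pow(Rational(2198, 3), 2), Mul(1680, Rational(2198, 3)))) = Mul(Rational(-1, 3), Add(-6, Rational(4831204, 9), 1230880)) = Mul(Rational(-1, 3), Rational(15909070, 9)) = Rational(-15909070, 27) ≈ -5.8923e+5)
Mul(-1, N) = Mul(-1, Rational(-15909070, 27)) = Rational(15909070, 27)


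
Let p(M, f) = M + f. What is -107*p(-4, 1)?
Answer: 321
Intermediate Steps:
-107*p(-4, 1) = -107*(-4 + 1) = -107*(-3) = 321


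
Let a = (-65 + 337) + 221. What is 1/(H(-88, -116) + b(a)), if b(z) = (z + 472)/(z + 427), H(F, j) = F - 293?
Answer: -184/69911 ≈ -0.0026319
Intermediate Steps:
H(F, j) = -293 + F
a = 493 (a = 272 + 221 = 493)
b(z) = (472 + z)/(427 + z)
1/(H(-88, -116) + b(a)) = 1/((-293 - 88) + (472 + 493)/(427 + 493)) = 1/(-381 + 965/920) = 1/(-381 + (1/920)*965) = 1/(-381 + 193/184) = 1/(-69911/184) = -184/69911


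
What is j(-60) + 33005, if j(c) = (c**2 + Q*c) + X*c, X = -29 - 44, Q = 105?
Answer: 34685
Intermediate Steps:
X = -73
j(c) = c**2 + 32*c (j(c) = (c**2 + 105*c) - 73*c = c**2 + 32*c)
j(-60) + 33005 = -60*(32 - 60) + 33005 = -60*(-28) + 33005 = 1680 + 33005 = 34685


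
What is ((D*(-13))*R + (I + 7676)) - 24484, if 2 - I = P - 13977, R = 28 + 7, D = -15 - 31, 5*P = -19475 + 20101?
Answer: 89879/5 ≈ 17976.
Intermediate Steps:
P = 626/5 (P = (-19475 + 20101)/5 = (⅕)*626 = 626/5 ≈ 125.20)
D = -46
R = 35
I = 69269/5 (I = 2 - (626/5 - 13977) = 2 - 1*(-69259/5) = 2 + 69259/5 = 69269/5 ≈ 13854.)
((D*(-13))*R + (I + 7676)) - 24484 = (-46*(-13)*35 + (69269/5 + 7676)) - 24484 = (598*35 + 107649/5) - 24484 = (20930 + 107649/5) - 24484 = 212299/5 - 24484 = 89879/5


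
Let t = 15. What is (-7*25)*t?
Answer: -2625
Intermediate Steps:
(-7*25)*t = -7*25*15 = -175*15 = -2625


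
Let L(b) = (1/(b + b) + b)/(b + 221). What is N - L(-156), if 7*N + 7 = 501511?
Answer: 10170841831/141960 ≈ 71646.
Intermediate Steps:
L(b) = (b + 1/(2*b))/(221 + b) (L(b) = (1/(2*b) + b)/(221 + b) = (b + 1/(2*b))/(221 + b))
N = 501504/7 (N = -1 + (⅐)*501511 = -1 + 501511/7 = 501504/7 ≈ 71643.)
N - L(-156) = 501504/7 - (½ + (-156)²)/((-156)*(221 - 156)) = 501504/7 - (-1)*(½ + 24336)/(156*65) = 501504/7 - (-1)*48673/(156*65*2) = 501504/7 - 1*(-48673/20280) = 501504/7 + 48673/20280 = 10170841831/141960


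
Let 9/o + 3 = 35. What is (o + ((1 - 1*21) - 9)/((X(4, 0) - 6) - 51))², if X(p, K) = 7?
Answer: 474721/640000 ≈ 0.74175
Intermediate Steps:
o = 9/32 (o = 9/(-3 + 35) = 9/32 ≈ 0.28125)
(o + ((1 - 1*21) - 9)/((X(4, 0) - 6) - 51))² = (9/32 + ((1 - 1*21) - 9)/((7 - 6) - 51))² = (9/32 + ((1 - 21) - 9)/(1 - 51))² = (9/32 + (-20 - 9)/(-50))² = (9/32 - 29*(-1/50))² = (9/32 + 29/50)² = (689/800)² = 474721/640000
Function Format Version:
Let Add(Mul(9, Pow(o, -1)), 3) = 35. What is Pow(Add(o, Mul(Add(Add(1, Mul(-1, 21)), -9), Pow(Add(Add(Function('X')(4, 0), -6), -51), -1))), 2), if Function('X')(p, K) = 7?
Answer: Rational(474721, 640000) ≈ 0.74175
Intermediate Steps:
o = Rational(9, 32) (o = Mul(9, Pow(Add(-3, 35), -1)) = Mul(9, Pow(32, -1)) = Mul(9, Rational(1, 32)) = Rational(9, 32) ≈ 0.28125)
Pow(Add(o, Mul(Add(Add(1, Mul(-1, 21)), -9), Pow(Add(Add(Function('X')(4, 0), -6), -51), -1))), 2) = Pow(Add(Rational(9, 32), Mul(Add(Add(1, Mul(-1, 21)), -9), Pow(Add(Add(7, -6), -51), -1))), 2) = Pow(Add(Rational(9, 32), Mul(Add(Add(1, -21), -9), Pow(Add(1, -51), -1))), 2) = Pow(Add(Rational(9, 32), Mul(Add(-20, -9), Pow(-50, -1))), 2) = Pow(Add(Rational(9, 32), Mul(-29, Rational(-1, 50))), 2) = Pow(Add(Rational(9, 32), Rational(29, 50)), 2) = Pow(Rational(689, 800), 2) = Rational(474721, 640000)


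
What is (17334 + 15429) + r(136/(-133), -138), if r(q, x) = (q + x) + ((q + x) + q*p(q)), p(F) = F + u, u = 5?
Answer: 574554423/17689 ≈ 32481.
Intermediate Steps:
p(F) = 5 + F (p(F) = F + 5 = 5 + F)
r(q, x) = 2*q + 2*x + q*(5 + q) (r(q, x) = (q + x) + ((q + x) + q*(5 + q)) = (q + x) + (q + x + q*(5 + q)) = 2*q + 2*x + q*(5 + q))
(17334 + 15429) + r(136/(-133), -138) = (17334 + 15429) + ((136/(-133))² + 2*(-138) + 7*(136/(-133))) = 32763 + ((136*(-1/133))² - 276 + 7*(136*(-1/133))) = 32763 + ((-136/133)² - 276 + 7*(-136/133)) = 32763 + (18496/17689 - 276 - 136/19) = 32763 - 4990284/17689 = 574554423/17689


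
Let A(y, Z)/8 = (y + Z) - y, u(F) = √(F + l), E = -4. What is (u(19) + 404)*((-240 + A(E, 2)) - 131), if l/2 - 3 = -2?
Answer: -143420 - 355*√21 ≈ -1.4505e+5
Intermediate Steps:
l = 2 (l = 6 + 2*(-2) = 6 - 4 = 2)
u(F) = √(2 + F) (u(F) = √(F + 2) = √(2 + F))
A(y, Z) = 8*Z (A(y, Z) = 8*((y + Z) - y) = 8*((Z + y) - y) = 8*Z)
(u(19) + 404)*((-240 + A(E, 2)) - 131) = (√(2 + 19) + 404)*((-240 + 8*2) - 131) = (√21 + 404)*((-240 + 16) - 131) = (404 + √21)*(-224 - 131) = (404 + √21)*(-355) = -143420 - 355*√21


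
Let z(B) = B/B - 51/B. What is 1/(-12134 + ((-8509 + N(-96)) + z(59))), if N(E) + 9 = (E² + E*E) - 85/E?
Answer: -5664/12568297 ≈ -0.00045066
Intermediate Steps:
z(B) = 1 - 51/B
N(E) = -9 - 85/E + 2*E² (N(E) = -9 + ((E² + E*E) - 85/E) = -9 + ((E² + E²) - 85/E) = -9 + (2*E² - 85/E) = -9 + (-85/E + 2*E²) = -9 - 85/E + 2*E²)
1/(-12134 + ((-8509 + N(-96)) + z(59))) = 1/(-12134 + ((-8509 + (-9 - 85/(-96) + 2*(-96)²)) + (-51 + 59)/59)) = 1/(-12134 + ((-8509 + (-9 - 85*(-1/96) + 2*9216)) + (1/59)*8)) = 1/(-12134 + ((-8509 + (-9 + 85/96 + 18432)) + 8/59)) = 1/(-12134 + ((-8509 + 1768693/96) + 8/59)) = 1/(-12134 + (951829/96 + 8/59)) = 1/(-12134 + 56158679/5664) = 1/(-12568297/5664) = -5664/12568297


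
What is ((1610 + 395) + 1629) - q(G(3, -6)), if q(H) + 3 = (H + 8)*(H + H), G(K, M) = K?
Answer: 3571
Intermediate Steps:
q(H) = -3 + 2*H*(8 + H) (q(H) = -3 + (H + 8)*(H + H) = -3 + (8 + H)*(2*H) = -3 + 2*H*(8 + H))
((1610 + 395) + 1629) - q(G(3, -6)) = ((1610 + 395) + 1629) - (-3 + 2*3**2 + 16*3) = (2005 + 1629) - (-3 + 2*9 + 48) = 3634 - (-3 + 18 + 48) = 3634 - 1*63 = 3634 - 63 = 3571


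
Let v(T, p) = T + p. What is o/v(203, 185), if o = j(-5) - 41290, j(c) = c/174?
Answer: -7184465/67512 ≈ -106.42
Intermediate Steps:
j(c) = c/174 (j(c) = c*(1/174) = c/174)
o = -7184465/174 (o = (1/174)*(-5) - 41290 = -5/174 - 41290 = -7184465/174 ≈ -41290.)
o/v(203, 185) = -7184465/(174*(203 + 185)) = -7184465/174/388 = -7184465/174*1/388 = -7184465/67512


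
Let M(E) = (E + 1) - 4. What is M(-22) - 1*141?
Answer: -166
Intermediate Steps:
M(E) = -3 + E (M(E) = (1 + E) - 4 = -3 + E)
M(-22) - 1*141 = (-3 - 22) - 1*141 = -25 - 141 = -166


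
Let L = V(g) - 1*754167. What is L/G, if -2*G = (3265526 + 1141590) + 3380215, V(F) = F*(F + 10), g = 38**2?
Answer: -2690818/7787331 ≈ -0.34554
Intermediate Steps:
g = 1444
V(F) = F*(10 + F)
G = -7787331/2 (G = -((3265526 + 1141590) + 3380215)/2 = -(4407116 + 3380215)/2 = -1/2*7787331 = -7787331/2 ≈ -3.8937e+6)
L = 1345409 (L = 1444*(10 + 1444) - 1*754167 = 1444*1454 - 754167 = 2099576 - 754167 = 1345409)
L/G = 1345409/(-7787331/2) = 1345409*(-2/7787331) = -2690818/7787331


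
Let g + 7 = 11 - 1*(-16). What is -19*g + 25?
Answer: -355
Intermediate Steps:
g = 20 (g = -7 + (11 - 1*(-16)) = -7 + (11 + 16) = -7 + 27 = 20)
-19*g + 25 = -19*20 + 25 = -380 + 25 = -355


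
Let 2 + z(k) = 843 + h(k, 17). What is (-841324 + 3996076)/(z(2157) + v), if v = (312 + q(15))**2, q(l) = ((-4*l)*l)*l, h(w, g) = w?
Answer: 1577376/86963171 ≈ 0.018138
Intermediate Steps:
q(l) = -4*l**3 (q(l) = (-4*l**2)*l = -4*l**3)
v = 173923344 (v = (312 - 4*15**3)**2 = (312 - 4*3375)**2 = (312 - 13500)**2 = (-13188)**2 = 173923344)
z(k) = 841 + k (z(k) = -2 + (843 + k) = 841 + k)
(-841324 + 3996076)/(z(2157) + v) = (-841324 + 3996076)/((841 + 2157) + 173923344) = 3154752/(2998 + 173923344) = 3154752/173926342 = 3154752*(1/173926342) = 1577376/86963171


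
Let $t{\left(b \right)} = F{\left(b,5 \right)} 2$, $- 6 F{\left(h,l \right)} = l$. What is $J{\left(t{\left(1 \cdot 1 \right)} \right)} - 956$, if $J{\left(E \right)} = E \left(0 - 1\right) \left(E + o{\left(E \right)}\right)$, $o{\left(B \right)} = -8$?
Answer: $- \frac{8749}{9} \approx -972.11$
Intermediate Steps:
$F{\left(h,l \right)} = - \frac{l}{6}$
$t{\left(b \right)} = - \frac{5}{3}$ ($t{\left(b \right)} = \left(- \frac{1}{6}\right) 5 \cdot 2 = \left(- \frac{5}{6}\right) 2 = - \frac{5}{3}$)
$J{\left(E \right)} = - E \left(-8 + E\right)$ ($J{\left(E \right)} = E \left(0 - 1\right) \left(E - 8\right) = E \left(-1\right) \left(-8 + E\right) = - E \left(-8 + E\right)$)
$J{\left(t{\left(1 \cdot 1 \right)} \right)} - 956 = - \frac{5 \left(8 - - \frac{5}{3}\right)}{3} - 956 = - \frac{5 \left(8 + \frac{5}{3}\right)}{3} - 956 = \left(- \frac{5}{3}\right) \frac{29}{3} - 956 = - \frac{145}{9} - 956 = - \frac{8749}{9}$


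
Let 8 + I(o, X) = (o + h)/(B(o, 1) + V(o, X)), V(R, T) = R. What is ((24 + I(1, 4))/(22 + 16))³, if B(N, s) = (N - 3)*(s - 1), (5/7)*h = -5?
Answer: 125/6859 ≈ 0.018224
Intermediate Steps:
h = -7 (h = (7/5)*(-5) = -7)
B(N, s) = (-1 + s)*(-3 + N) (B(N, s) = (-3 + N)*(-1 + s) = (-1 + s)*(-3 + N))
I(o, X) = -8 + (-7 + o)/o (I(o, X) = -8 + (o - 7)/((3 - o - 3*1 + o*1) + o) = -8 + (-7 + o)/((3 - o - 3 + o) + o) = -8 + (-7 + o)/(0 + o) = -8 + (-7 + o)/o)
((24 + I(1, 4))/(22 + 16))³ = ((24 + (-7 - 7/1))/(22 + 16))³ = ((24 + (-7 - 7*1))/38)³ = ((24 + (-7 - 7))*(1/38))³ = ((24 - 14)*(1/38))³ = (10*(1/38))³ = (5/19)³ = 125/6859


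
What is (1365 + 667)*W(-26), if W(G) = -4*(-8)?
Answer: 65024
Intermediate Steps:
W(G) = 32
(1365 + 667)*W(-26) = (1365 + 667)*32 = 2032*32 = 65024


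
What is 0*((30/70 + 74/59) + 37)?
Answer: 0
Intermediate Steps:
0*((30/70 + 74/59) + 37) = 0*((30*(1/70) + 74*(1/59)) + 37) = 0*((3/7 + 74/59) + 37) = 0*(695/413 + 37) = 0*(15976/413) = 0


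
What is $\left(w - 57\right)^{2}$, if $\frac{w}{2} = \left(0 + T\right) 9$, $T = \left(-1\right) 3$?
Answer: $12321$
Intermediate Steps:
$T = -3$
$w = -54$ ($w = 2 \left(0 - 3\right) 9 = 2 \left(\left(-3\right) 9\right) = 2 \left(-27\right) = -54$)
$\left(w - 57\right)^{2} = \left(-54 - 57\right)^{2} = \left(-111\right)^{2} = 12321$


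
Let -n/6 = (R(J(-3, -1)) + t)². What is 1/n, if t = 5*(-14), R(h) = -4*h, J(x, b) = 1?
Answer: -1/32856 ≈ -3.0436e-5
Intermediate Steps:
t = -70
n = -32856 (n = -6*(-4*1 - 70)² = -6*(-4 - 70)² = -6*(-74)² = -6*5476 = -32856)
1/n = 1/(-32856) = -1/32856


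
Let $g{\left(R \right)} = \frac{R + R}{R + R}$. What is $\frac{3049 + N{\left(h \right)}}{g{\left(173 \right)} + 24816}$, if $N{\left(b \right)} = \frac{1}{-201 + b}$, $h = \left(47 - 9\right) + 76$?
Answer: $\frac{265262}{2159079} \approx 0.12286$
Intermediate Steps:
$h = 114$ ($h = 38 + 76 = 114$)
$g{\left(R \right)} = 1$ ($g{\left(R \right)} = \frac{2 R}{2 R} = 2 R \frac{1}{2 R} = 1$)
$\frac{3049 + N{\left(h \right)}}{g{\left(173 \right)} + 24816} = \frac{3049 + \frac{1}{-201 + 114}}{1 + 24816} = \frac{3049 + \frac{1}{-87}}{24817} = \left(3049 - \frac{1}{87}\right) \frac{1}{24817} = \frac{265262}{87} \cdot \frac{1}{24817} = \frac{265262}{2159079}$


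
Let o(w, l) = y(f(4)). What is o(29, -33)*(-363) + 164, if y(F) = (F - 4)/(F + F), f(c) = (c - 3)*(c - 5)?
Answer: -1487/2 ≈ -743.50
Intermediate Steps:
f(c) = (-5 + c)*(-3 + c) (f(c) = (-3 + c)*(-5 + c) = (-5 + c)*(-3 + c))
y(F) = (-4 + F)/(2*F) (y(F) = (-4 + F)/((2*F)) = (-4 + F)*(1/(2*F)) = (-4 + F)/(2*F))
o(w, l) = 5/2 (o(w, l) = (-4 + (15 + 4² - 8*4))/(2*(15 + 4² - 8*4)) = (-4 + (15 + 16 - 32))/(2*(15 + 16 - 32)) = (½)*(-4 - 1)/(-1) = (½)*(-1)*(-5) = 5/2)
o(29, -33)*(-363) + 164 = (5/2)*(-363) + 164 = -1815/2 + 164 = -1487/2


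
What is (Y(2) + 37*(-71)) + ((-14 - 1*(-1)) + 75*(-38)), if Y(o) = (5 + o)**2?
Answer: -5441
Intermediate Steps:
(Y(2) + 37*(-71)) + ((-14 - 1*(-1)) + 75*(-38)) = ((5 + 2)**2 + 37*(-71)) + ((-14 - 1*(-1)) + 75*(-38)) = (7**2 - 2627) + ((-14 + 1) - 2850) = (49 - 2627) + (-13 - 2850) = -2578 - 2863 = -5441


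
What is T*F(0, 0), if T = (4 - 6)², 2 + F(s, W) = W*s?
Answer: -8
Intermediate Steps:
F(s, W) = -2 + W*s
T = 4 (T = (-2)² = 4)
T*F(0, 0) = 4*(-2 + 0*0) = 4*(-2 + 0) = 4*(-2) = -8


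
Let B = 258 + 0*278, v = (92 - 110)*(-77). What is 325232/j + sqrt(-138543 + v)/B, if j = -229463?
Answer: -325232/229463 + I*sqrt(137157)/258 ≈ -1.4174 + 1.4355*I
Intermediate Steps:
v = 1386 (v = -18*(-77) = 1386)
B = 258 (B = 258 + 0 = 258)
325232/j + sqrt(-138543 + v)/B = 325232/(-229463) + sqrt(-138543 + 1386)/258 = 325232*(-1/229463) + sqrt(-137157)*(1/258) = -325232/229463 + (I*sqrt(137157))*(1/258) = -325232/229463 + I*sqrt(137157)/258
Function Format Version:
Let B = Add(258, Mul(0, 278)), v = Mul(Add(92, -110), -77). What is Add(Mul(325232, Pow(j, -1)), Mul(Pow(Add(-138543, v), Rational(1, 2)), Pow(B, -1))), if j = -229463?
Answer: Add(Rational(-325232, 229463), Mul(Rational(1, 258), I, Pow(137157, Rational(1, 2)))) ≈ Add(-1.4174, Mul(1.4355, I))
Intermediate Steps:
v = 1386 (v = Mul(-18, -77) = 1386)
B = 258 (B = Add(258, 0) = 258)
Add(Mul(325232, Pow(j, -1)), Mul(Pow(Add(-138543, v), Rational(1, 2)), Pow(B, -1))) = Add(Mul(325232, Pow(-229463, -1)), Mul(Pow(Add(-138543, 1386), Rational(1, 2)), Pow(258, -1))) = Add(Mul(325232, Rational(-1, 229463)), Mul(Pow(-137157, Rational(1, 2)), Rational(1, 258))) = Add(Rational(-325232, 229463), Mul(Mul(I, Pow(137157, Rational(1, 2))), Rational(1, 258))) = Add(Rational(-325232, 229463), Mul(Rational(1, 258), I, Pow(137157, Rational(1, 2))))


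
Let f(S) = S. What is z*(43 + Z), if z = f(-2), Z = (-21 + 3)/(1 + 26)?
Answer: -254/3 ≈ -84.667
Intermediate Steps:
Z = -⅔ (Z = -18/27 = -18*1/27 = -⅔ ≈ -0.66667)
z = -2
z*(43 + Z) = -2*(43 - ⅔) = -2*127/3 = -254/3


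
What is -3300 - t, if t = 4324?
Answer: -7624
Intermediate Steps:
-3300 - t = -3300 - 1*4324 = -3300 - 4324 = -7624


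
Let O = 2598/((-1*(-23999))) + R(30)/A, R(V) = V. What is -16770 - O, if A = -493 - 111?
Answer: -121544320071/7247698 ≈ -16770.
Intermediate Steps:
A = -604
O = 424611/7247698 (O = 2598/((-1*(-23999))) + 30/(-604) = 2598/23999 + 30*(-1/604) = 2598*(1/23999) - 15/302 = 2598/23999 - 15/302 = 424611/7247698 ≈ 0.058586)
-16770 - O = -16770 - 1*424611/7247698 = -16770 - 424611/7247698 = -121544320071/7247698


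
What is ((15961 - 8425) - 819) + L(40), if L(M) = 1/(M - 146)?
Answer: 712001/106 ≈ 6717.0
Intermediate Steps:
L(M) = 1/(-146 + M)
((15961 - 8425) - 819) + L(40) = ((15961 - 8425) - 819) + 1/(-146 + 40) = (7536 - 819) + 1/(-106) = 6717 - 1/106 = 712001/106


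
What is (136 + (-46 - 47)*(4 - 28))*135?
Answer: 319680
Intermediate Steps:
(136 + (-46 - 47)*(4 - 28))*135 = (136 - 93*(-24))*135 = (136 + 2232)*135 = 2368*135 = 319680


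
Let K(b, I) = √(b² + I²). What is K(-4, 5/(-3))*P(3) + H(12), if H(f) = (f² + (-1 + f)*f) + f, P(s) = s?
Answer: 301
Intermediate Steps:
H(f) = f + f² + f*(-1 + f) (H(f) = (f² + f*(-1 + f)) + f = f + f² + f*(-1 + f))
K(b, I) = √(I² + b²)
K(-4, 5/(-3))*P(3) + H(12) = √((5/(-3))² + (-4)²)*3 + 2*12² = √((5*(-⅓))² + 16)*3 + 2*144 = √((-5/3)² + 16)*3 + 288 = √(25/9 + 16)*3 + 288 = √(169/9)*3 + 288 = (13/3)*3 + 288 = 13 + 288 = 301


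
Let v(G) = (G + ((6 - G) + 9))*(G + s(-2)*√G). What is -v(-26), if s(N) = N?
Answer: 390 + 30*I*√26 ≈ 390.0 + 152.97*I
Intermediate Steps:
v(G) = -30*√G + 15*G (v(G) = (G + ((6 - G) + 9))*(G - 2*√G) = (G + (15 - G))*(G - 2*√G) = 15*(G - 2*√G) = -30*√G + 15*G)
-v(-26) = -(-30*I*√26 + 15*(-26)) = -(-30*I*√26 - 390) = -(-390 - 30*I*√26) = 390 + 30*I*√26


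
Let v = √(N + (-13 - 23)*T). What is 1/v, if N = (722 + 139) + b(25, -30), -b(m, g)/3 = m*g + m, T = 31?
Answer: √30/240 ≈ 0.022822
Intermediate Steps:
b(m, g) = -3*m - 3*g*m (b(m, g) = -3*(m*g + m) = -3*(g*m + m) = -3*(m + g*m) = -3*m - 3*g*m)
N = 3036 (N = (722 + 139) - 3*25*(1 - 30) = 861 - 3*25*(-29) = 861 + 2175 = 3036)
v = 8*√30 (v = √(3036 + (-13 - 23)*31) = √(3036 - 36*31) = √(3036 - 1116) = √1920 = 8*√30 ≈ 43.818)
1/v = 1/(8*√30) = √30/240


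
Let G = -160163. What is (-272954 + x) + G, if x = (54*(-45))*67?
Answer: -595927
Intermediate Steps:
x = -162810 (x = -2430*67 = -162810)
(-272954 + x) + G = (-272954 - 162810) - 160163 = -435764 - 160163 = -595927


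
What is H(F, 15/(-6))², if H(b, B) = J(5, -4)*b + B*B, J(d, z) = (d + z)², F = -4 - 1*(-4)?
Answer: 625/16 ≈ 39.063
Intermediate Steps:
F = 0 (F = -4 + 4 = 0)
H(b, B) = b + B² (H(b, B) = (5 - 4)²*b + B*B = 1²*b + B² = 1*b + B² = b + B²)
H(F, 15/(-6))² = (0 + (15/(-6))²)² = (0 + (15*(-⅙))²)² = (0 + (-5/2)²)² = (0 + 25/4)² = (25/4)² = 625/16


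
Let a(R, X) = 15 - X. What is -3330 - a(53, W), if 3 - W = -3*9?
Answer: -3315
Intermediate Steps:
W = 30 (W = 3 - (-3)*9 = 3 - 1*(-27) = 3 + 27 = 30)
-3330 - a(53, W) = -3330 - (15 - 1*30) = -3330 - (15 - 30) = -3330 - 1*(-15) = -3330 + 15 = -3315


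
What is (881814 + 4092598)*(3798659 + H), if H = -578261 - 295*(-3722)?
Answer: 21481441087856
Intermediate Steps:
H = 519729 (H = -578261 + 1097990 = 519729)
(881814 + 4092598)*(3798659 + H) = (881814 + 4092598)*(3798659 + 519729) = 4974412*4318388 = 21481441087856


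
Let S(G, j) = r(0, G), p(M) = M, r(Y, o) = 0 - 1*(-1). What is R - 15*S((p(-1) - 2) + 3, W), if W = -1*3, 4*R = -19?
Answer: -79/4 ≈ -19.750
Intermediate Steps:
r(Y, o) = 1 (r(Y, o) = 0 + 1 = 1)
R = -19/4 (R = (¼)*(-19) = -19/4 ≈ -4.7500)
W = -3
S(G, j) = 1
R - 15*S((p(-1) - 2) + 3, W) = -19/4 - 15*1 = -19/4 - 15 = -79/4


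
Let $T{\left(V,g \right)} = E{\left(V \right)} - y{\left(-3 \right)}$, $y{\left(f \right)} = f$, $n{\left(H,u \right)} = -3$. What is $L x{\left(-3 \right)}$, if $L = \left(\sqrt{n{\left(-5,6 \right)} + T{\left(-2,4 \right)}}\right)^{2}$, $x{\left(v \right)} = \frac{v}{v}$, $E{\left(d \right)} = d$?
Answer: $-2$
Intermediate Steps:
$T{\left(V,g \right)} = 3 + V$ ($T{\left(V,g \right)} = V - -3 = V + 3 = 3 + V$)
$x{\left(v \right)} = 1$
$L = -2$ ($L = \left(\sqrt{-3 + \left(3 - 2\right)}\right)^{2} = \left(\sqrt{-3 + 1}\right)^{2} = \left(\sqrt{-2}\right)^{2} = \left(i \sqrt{2}\right)^{2} = -2$)
$L x{\left(-3 \right)} = \left(-2\right) 1 = -2$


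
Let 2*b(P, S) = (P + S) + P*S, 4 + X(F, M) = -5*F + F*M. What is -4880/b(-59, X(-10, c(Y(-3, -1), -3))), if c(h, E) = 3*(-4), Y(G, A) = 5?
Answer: 9760/9687 ≈ 1.0075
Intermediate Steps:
c(h, E) = -12
X(F, M) = -4 - 5*F + F*M (X(F, M) = -4 + (-5*F + F*M) = -4 - 5*F + F*M)
b(P, S) = P/2 + S/2 + P*S/2 (b(P, S) = ((P + S) + P*S)/2 = (P + S + P*S)/2 = P/2 + S/2 + P*S/2)
-4880/b(-59, X(-10, c(Y(-3, -1), -3))) = -4880/((½)*(-59) + (-4 - 5*(-10) - 10*(-12))/2 + (½)*(-59)*(-4 - 5*(-10) - 10*(-12))) = -4880/(-59/2 + (-4 + 50 + 120)/2 + (½)*(-59)*(-4 + 50 + 120)) = -4880/(-59/2 + (½)*166 + (½)*(-59)*166) = -4880/(-59/2 + 83 - 4897) = -4880/(-9687/2) = -4880*(-2/9687) = 9760/9687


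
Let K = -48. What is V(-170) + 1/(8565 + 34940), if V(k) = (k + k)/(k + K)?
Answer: 7395959/4742045 ≈ 1.5597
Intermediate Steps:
V(k) = 2*k/(-48 + k) (V(k) = (k + k)/(k - 48) = (2*k)/(-48 + k) = 2*k/(-48 + k))
V(-170) + 1/(8565 + 34940) = 2*(-170)/(-48 - 170) + 1/(8565 + 34940) = 2*(-170)/(-218) + 1/43505 = 2*(-170)*(-1/218) + 1/43505 = 170/109 + 1/43505 = 7395959/4742045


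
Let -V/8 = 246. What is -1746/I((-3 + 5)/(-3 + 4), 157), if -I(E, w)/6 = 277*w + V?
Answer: 291/41521 ≈ 0.0070085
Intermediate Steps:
V = -1968 (V = -8*246 = -1968)
I(E, w) = 11808 - 1662*w (I(E, w) = -6*(277*w - 1968) = -6*(-1968 + 277*w) = 11808 - 1662*w)
-1746/I((-3 + 5)/(-3 + 4), 157) = -1746/(11808 - 1662*157) = -1746/(11808 - 260934) = -1746/(-249126) = -1746*(-1/249126) = 291/41521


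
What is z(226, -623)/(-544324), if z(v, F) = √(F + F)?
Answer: -I*√1246/544324 ≈ -6.4849e-5*I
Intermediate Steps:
z(v, F) = √2*√F (z(v, F) = √(2*F) = √2*√F)
z(226, -623)/(-544324) = (√2*√(-623))/(-544324) = (√2*(I*√623))*(-1/544324) = (I*√1246)*(-1/544324) = -I*√1246/544324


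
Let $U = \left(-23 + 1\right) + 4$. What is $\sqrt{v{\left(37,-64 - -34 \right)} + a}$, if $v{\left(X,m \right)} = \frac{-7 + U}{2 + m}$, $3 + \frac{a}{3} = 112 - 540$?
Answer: $\frac{11 i \sqrt{2093}}{14} \approx 35.946 i$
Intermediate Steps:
$U = -18$ ($U = -22 + 4 = -18$)
$a = -1293$ ($a = -9 + 3 \left(112 - 540\right) = -9 + 3 \left(-428\right) = -9 - 1284 = -1293$)
$v{\left(X,m \right)} = - \frac{25}{2 + m}$ ($v{\left(X,m \right)} = \frac{-7 - 18}{2 + m} = - \frac{25}{2 + m}$)
$\sqrt{v{\left(37,-64 - -34 \right)} + a} = \sqrt{- \frac{25}{2 - 30} - 1293} = \sqrt{- \frac{25}{-28} - 1293} = \sqrt{\left(-25\right) \left(- \frac{1}{28}\right) - 1293} = \sqrt{\frac{25}{28} - 1293} = \sqrt{- \frac{36179}{28}} = \frac{11 i \sqrt{2093}}{14}$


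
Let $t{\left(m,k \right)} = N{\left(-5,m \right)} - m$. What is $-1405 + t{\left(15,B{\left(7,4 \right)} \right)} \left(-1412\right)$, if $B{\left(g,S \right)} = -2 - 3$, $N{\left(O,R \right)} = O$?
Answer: $26835$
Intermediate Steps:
$B{\left(g,S \right)} = -5$ ($B{\left(g,S \right)} = -2 - 3 = -5$)
$t{\left(m,k \right)} = -5 - m$
$-1405 + t{\left(15,B{\left(7,4 \right)} \right)} \left(-1412\right) = -1405 + \left(-5 - 15\right) \left(-1412\right) = -1405 - -28240 = -1405 + 28240 = 26835$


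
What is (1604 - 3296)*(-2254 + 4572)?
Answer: -3922056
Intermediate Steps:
(1604 - 3296)*(-2254 + 4572) = -1692*2318 = -3922056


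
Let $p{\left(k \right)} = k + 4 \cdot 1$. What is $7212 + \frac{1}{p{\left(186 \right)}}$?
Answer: $\frac{1370281}{190} \approx 7212.0$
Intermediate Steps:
$p{\left(k \right)} = 4 + k$ ($p{\left(k \right)} = k + 4 = 4 + k$)
$7212 + \frac{1}{p{\left(186 \right)}} = 7212 + \frac{1}{4 + 186} = 7212 + \frac{1}{190} = \frac{1370281}{190}$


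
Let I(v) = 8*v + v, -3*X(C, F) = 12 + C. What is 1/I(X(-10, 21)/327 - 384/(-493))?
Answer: 53737/375718 ≈ 0.14302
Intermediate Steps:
X(C, F) = -4 - C/3 (X(C, F) = -(12 + C)/3 = -4 - C/3)
I(v) = 9*v
1/I(X(-10, 21)/327 - 384/(-493)) = 1/(9*((-4 - ⅓*(-10))/327 - 384/(-493))) = 1/(9*((-4 + 10/3)*(1/327) - 384*(-1/493))) = 1/(9*(-⅔*1/327 + 384/493)) = 1/(9*(-2/981 + 384/493)) = 1/(9*(375718/483633)) = 1/(375718/53737) = 53737/375718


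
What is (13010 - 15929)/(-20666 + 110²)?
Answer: 2919/8566 ≈ 0.34077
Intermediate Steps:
(13010 - 15929)/(-20666 + 110²) = -2919/(-20666 + 12100) = -2919/(-8566) = -2919*(-1/8566) = 2919/8566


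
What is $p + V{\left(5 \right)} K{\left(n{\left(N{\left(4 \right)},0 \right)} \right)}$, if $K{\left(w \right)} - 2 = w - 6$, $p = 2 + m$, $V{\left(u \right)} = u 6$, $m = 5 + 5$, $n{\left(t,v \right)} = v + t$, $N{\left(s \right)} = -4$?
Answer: $-228$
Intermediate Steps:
$n{\left(t,v \right)} = t + v$
$m = 10$
$V{\left(u \right)} = 6 u$
$p = 12$ ($p = 2 + 10 = 12$)
$K{\left(w \right)} = -4 + w$ ($K{\left(w \right)} = 2 + \left(w - 6\right) = 2 + \left(-6 + w\right) = -4 + w$)
$p + V{\left(5 \right)} K{\left(n{\left(N{\left(4 \right)},0 \right)} \right)} = 12 + 6 \cdot 5 \left(-4 + \left(-4 + 0\right)\right) = 12 + 30 \left(-4 - 4\right) = 12 + 30 \left(-8\right) = 12 - 240 = -228$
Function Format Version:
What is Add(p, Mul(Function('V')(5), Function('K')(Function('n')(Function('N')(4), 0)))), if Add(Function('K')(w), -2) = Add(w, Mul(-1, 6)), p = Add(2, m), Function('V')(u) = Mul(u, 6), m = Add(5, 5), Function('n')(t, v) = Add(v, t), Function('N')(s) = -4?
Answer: -228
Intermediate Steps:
Function('n')(t, v) = Add(t, v)
m = 10
Function('V')(u) = Mul(6, u)
p = 12 (p = Add(2, 10) = 12)
Function('K')(w) = Add(-4, w) (Function('K')(w) = Add(2, Add(w, Mul(-1, 6))) = Add(2, Add(w, -6)) = Add(2, Add(-6, w)) = Add(-4, w))
Add(p, Mul(Function('V')(5), Function('K')(Function('n')(Function('N')(4), 0)))) = Add(12, Mul(Mul(6, 5), Add(-4, Add(-4, 0)))) = Add(12, Mul(30, Add(-4, -4))) = Add(12, Mul(30, -8)) = Add(12, -240) = -228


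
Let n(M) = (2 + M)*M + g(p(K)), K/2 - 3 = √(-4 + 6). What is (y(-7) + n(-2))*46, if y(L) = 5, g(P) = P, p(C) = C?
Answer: 506 + 92*√2 ≈ 636.11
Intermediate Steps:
K = 6 + 2*√2 (K = 6 + 2*√(-4 + 6) = 6 + 2*√2 ≈ 8.8284)
n(M) = 6 + 2*√2 + M*(2 + M) (n(M) = (2 + M)*M + (6 + 2*√2) = M*(2 + M) + (6 + 2*√2) = 6 + 2*√2 + M*(2 + M))
(y(-7) + n(-2))*46 = (5 + (6 + (-2)² + 2*(-2) + 2*√2))*46 = (5 + (6 + 4 - 4 + 2*√2))*46 = (5 + (6 + 2*√2))*46 = (11 + 2*√2)*46 = 506 + 92*√2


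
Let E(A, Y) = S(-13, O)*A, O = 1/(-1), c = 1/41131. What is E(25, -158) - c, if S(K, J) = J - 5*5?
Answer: -26735151/41131 ≈ -650.00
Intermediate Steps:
c = 1/41131 ≈ 2.4313e-5
O = -1
S(K, J) = -25 + J (S(K, J) = J - 25 = -25 + J)
E(A, Y) = -26*A (E(A, Y) = (-25 - 1)*A = -26*A)
E(25, -158) - c = -26*25 - 1*1/41131 = -650 - 1/41131 = -26735151/41131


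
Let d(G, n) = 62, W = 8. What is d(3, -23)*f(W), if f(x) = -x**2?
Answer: -3968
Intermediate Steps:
d(3, -23)*f(W) = 62*(-1*8**2) = 62*(-1*64) = 62*(-64) = -3968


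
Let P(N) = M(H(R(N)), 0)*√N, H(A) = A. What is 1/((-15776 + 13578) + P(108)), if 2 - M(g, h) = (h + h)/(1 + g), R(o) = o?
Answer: -1099/2415386 - 3*√3/1207693 ≈ -0.00045930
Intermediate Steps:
M(g, h) = 2 - 2*h/(1 + g) (M(g, h) = 2 - (h + h)/(1 + g) = 2 - 2*h/(1 + g))
P(N) = 2*√N (P(N) = (2*(1 + N - 1*0)/(1 + N))*√N = (2*(1 + N + 0)/(1 + N))*√N = (2*(1 + N)/(1 + N))*√N = 2*√N)
1/((-15776 + 13578) + P(108)) = 1/((-15776 + 13578) + 2*√108) = 1/(-2198 + 2*(6*√3)) = 1/(-2198 + 12*√3)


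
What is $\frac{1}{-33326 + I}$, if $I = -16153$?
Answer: $- \frac{1}{49479} \approx -2.0211 \cdot 10^{-5}$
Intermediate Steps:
$\frac{1}{-33326 + I} = \frac{1}{-33326 - 16153} = \frac{1}{-49479} = - \frac{1}{49479}$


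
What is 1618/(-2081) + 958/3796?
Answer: -2074165/3949738 ≈ -0.52514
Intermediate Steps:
1618/(-2081) + 958/3796 = 1618*(-1/2081) + 958*(1/3796) = -1618/2081 + 479/1898 = -2074165/3949738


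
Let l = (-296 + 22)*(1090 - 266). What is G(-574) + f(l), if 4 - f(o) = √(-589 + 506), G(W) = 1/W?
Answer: 2295/574 - I*√83 ≈ 3.9983 - 9.1104*I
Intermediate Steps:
l = -225776 (l = -274*824 = -225776)
f(o) = 4 - I*√83 (f(o) = 4 - √(-589 + 506) = 4 - √(-83) = 4 - I*√83)
G(-574) + f(l) = 1/(-574) + (4 - I*√83) = -1/574 + (4 - I*√83) = 2295/574 - I*√83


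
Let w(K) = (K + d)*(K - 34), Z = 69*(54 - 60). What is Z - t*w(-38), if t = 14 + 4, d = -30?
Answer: -88542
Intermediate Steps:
Z = -414 (Z = 69*(-6) = -414)
w(K) = (-34 + K)*(-30 + K) (w(K) = (K - 30)*(K - 34) = (-30 + K)*(-34 + K) = (-34 + K)*(-30 + K))
t = 18
Z - t*w(-38) = -414 - 18*(1020 + (-38)² - 64*(-38)) = -414 - 18*(1020 + 1444 + 2432) = -414 - 18*4896 = -414 - 1*88128 = -414 - 88128 = -88542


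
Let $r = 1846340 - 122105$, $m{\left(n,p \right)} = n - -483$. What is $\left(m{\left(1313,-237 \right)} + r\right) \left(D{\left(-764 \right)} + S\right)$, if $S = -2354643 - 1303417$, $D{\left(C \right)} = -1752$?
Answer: $-6316948966172$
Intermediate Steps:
$m{\left(n,p \right)} = 483 + n$ ($m{\left(n,p \right)} = n + 483 = 483 + n$)
$r = 1724235$ ($r = 1846340 - 122105 = 1724235$)
$S = -3658060$ ($S = -2354643 - 1303417 = -3658060$)
$\left(m{\left(1313,-237 \right)} + r\right) \left(D{\left(-764 \right)} + S\right) = \left(\left(483 + 1313\right) + 1724235\right) \left(-1752 - 3658060\right) = \left(1796 + 1724235\right) \left(-3659812\right) = 1726031 \left(-3659812\right) = -6316948966172$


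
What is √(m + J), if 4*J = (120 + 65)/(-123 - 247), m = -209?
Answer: I*√3346/4 ≈ 14.461*I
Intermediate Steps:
J = -⅛ (J = ((120 + 65)/(-123 - 247))/4 = (185/(-370))/4 = (185*(-1/370))/4 = (¼)*(-½) = -⅛ ≈ -0.12500)
√(m + J) = √(-209 - ⅛) = √(-1673/8) = I*√3346/4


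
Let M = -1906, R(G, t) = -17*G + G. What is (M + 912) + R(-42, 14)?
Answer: -322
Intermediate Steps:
R(G, t) = -16*G
(M + 912) + R(-42, 14) = (-1906 + 912) - 16*(-42) = -994 + 672 = -322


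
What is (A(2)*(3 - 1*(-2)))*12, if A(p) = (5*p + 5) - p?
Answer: 780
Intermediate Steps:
A(p) = 5 + 4*p (A(p) = (5 + 5*p) - p = 5 + 4*p)
(A(2)*(3 - 1*(-2)))*12 = ((5 + 4*2)*(3 - 1*(-2)))*12 = ((5 + 8)*(3 + 2))*12 = (13*5)*12 = 65*12 = 780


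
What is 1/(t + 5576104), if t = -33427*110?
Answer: 1/1899134 ≈ 5.2656e-7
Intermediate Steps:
t = -3676970
1/(t + 5576104) = 1/(-3676970 + 5576104) = 1/1899134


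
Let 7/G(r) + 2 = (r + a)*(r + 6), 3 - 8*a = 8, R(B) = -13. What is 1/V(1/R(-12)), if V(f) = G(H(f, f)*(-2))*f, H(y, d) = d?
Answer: 828/91 ≈ 9.0989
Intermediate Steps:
a = -5/8 (a = 3/8 - ⅛*8 = 3/8 - 1 = -5/8 ≈ -0.62500)
G(r) = 7/(-2 + (6 + r)*(-5/8 + r)) (G(r) = 7/(-2 + (r - 5/8)*(r + 6)) = 7/(-2 + (-5/8 + r)*(6 + r)) = 7/(-2 + (6 + r)*(-5/8 + r)))
V(f) = 56*f/(-46 - 86*f + 32*f²) (V(f) = (56/(-46 + 8*(f*(-2))² + 43*(f*(-2))))*f = (56/(-46 + 8*(-2*f)² + 43*(-2*f)))*f = (56/(-46 + 8*(4*f²) - 86*f))*f = (56/(-46 + 32*f² - 86*f))*f = (56/(-46 - 86*f + 32*f²))*f = 56*f/(-46 - 86*f + 32*f²))
1/V(1/R(-12)) = 1/(28/(-13*(-23 - 43/(-13) + 16*(1/(-13))²))) = 1/(28*(-1/13)/(-23 - 43*(-1/13) + 16*(-1/13)²)) = 1/(28*(-1/13)/(-23 + 43/13 + 16*(1/169))) = 1/(28*(-1/13)/(-23 + 43/13 + 16/169)) = 1/(28*(-1/13)/(-3312/169)) = 1/(28*(-1/13)*(-169/3312)) = 1/(91/828) = 828/91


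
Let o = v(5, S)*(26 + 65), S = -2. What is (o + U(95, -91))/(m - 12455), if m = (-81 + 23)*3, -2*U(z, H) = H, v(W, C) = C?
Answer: 273/25258 ≈ 0.010808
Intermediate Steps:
o = -182 (o = -2*(26 + 65) = -2*91 = -182)
U(z, H) = -H/2
m = -174 (m = -58*3 = -174)
(o + U(95, -91))/(m - 12455) = (-182 - ½*(-91))/(-174 - 12455) = (-182 + 91/2)/(-12629) = -273/2*(-1/12629) = 273/25258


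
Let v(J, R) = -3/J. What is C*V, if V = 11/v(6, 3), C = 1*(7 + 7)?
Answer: -308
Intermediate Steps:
C = 14 (C = 1*14 = 14)
V = -22 (V = 11/((-3/6)) = 11/((-3*1/6)) = 11/(-1/2) = 11*(-2) = -22)
C*V = 14*(-22) = -308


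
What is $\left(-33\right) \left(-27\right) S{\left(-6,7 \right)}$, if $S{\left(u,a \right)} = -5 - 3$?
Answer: $-7128$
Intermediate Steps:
$S{\left(u,a \right)} = -8$ ($S{\left(u,a \right)} = -5 - 3 = -8$)
$\left(-33\right) \left(-27\right) S{\left(-6,7 \right)} = \left(-33\right) \left(-27\right) \left(-8\right) = 891 \left(-8\right) = -7128$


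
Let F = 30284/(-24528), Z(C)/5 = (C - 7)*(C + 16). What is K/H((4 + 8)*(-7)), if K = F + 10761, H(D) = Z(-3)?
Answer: -65978881/3985800 ≈ -16.553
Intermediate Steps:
Z(C) = 5*(-7 + C)*(16 + C) (Z(C) = 5*((C - 7)*(C + 16)) = 5*((-7 + C)*(16 + C)) = 5*(-7 + C)*(16 + C))
F = -7571/6132 (F = 30284*(-1/24528) = -7571/6132 ≈ -1.2347)
H(D) = -650 (H(D) = -560 + 5*(-3)**2 + 45*(-3) = -560 + 5*9 - 135 = -560 + 45 - 135 = -650)
K = 65978881/6132 (K = -7571/6132 + 10761 = 65978881/6132 ≈ 10760.)
K/H((4 + 8)*(-7)) = (65978881/6132)/(-650) = (65978881/6132)*(-1/650) = -65978881/3985800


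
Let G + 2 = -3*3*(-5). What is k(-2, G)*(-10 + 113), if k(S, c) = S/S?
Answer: 103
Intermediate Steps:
G = 43 (G = -2 - 3*3*(-5) = -2 - 9*(-5) = -2 + 45 = 43)
k(S, c) = 1
k(-2, G)*(-10 + 113) = 1*(-10 + 113) = 1*103 = 103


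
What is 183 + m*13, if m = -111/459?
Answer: 27518/153 ≈ 179.86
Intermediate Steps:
m = -37/153 (m = -111*1/459 = -37/153 ≈ -0.24183)
183 + m*13 = 183 - 37/153*13 = 183 - 481/153 = 27518/153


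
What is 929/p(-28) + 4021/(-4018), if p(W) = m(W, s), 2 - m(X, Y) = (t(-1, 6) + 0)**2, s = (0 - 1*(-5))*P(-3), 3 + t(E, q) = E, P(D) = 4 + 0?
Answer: -135322/2009 ≈ -67.358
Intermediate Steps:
P(D) = 4
t(E, q) = -3 + E
s = 20 (s = (0 - 1*(-5))*4 = (0 + 5)*4 = 5*4 = 20)
m(X, Y) = -14 (m(X, Y) = 2 - ((-3 - 1) + 0)**2 = 2 - (-4 + 0)**2 = 2 - 1*(-4)**2 = 2 - 1*16 = 2 - 16 = -14)
p(W) = -14
929/p(-28) + 4021/(-4018) = 929/(-14) + 4021/(-4018) = 929*(-1/14) + 4021*(-1/4018) = -929/14 - 4021/4018 = -135322/2009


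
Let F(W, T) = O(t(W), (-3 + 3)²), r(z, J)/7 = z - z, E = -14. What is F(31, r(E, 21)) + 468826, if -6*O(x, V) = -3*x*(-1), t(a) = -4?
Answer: 468828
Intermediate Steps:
r(z, J) = 0 (r(z, J) = 7*(z - z) = 7*0 = 0)
O(x, V) = -x/2 (O(x, V) = -(-3*x)*(-1)/6 = -x/2)
F(W, T) = 2 (F(W, T) = -½*(-4) = 2)
F(31, r(E, 21)) + 468826 = 2 + 468826 = 468828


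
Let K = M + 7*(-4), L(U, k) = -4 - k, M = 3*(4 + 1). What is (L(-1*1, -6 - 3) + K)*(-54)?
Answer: 432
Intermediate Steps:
M = 15 (M = 3*5 = 15)
K = -13 (K = 15 + 7*(-4) = 15 - 28 = -13)
(L(-1*1, -6 - 3) + K)*(-54) = ((-4 - (-6 - 3)) - 13)*(-54) = ((-4 - 1*(-9)) - 13)*(-54) = ((-4 + 9) - 13)*(-54) = (5 - 13)*(-54) = -8*(-54) = 432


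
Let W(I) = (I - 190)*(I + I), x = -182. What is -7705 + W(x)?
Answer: 127703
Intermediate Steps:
W(I) = 2*I*(-190 + I) (W(I) = (-190 + I)*(2*I) = 2*I*(-190 + I))
-7705 + W(x) = -7705 + 2*(-182)*(-190 - 182) = -7705 + 2*(-182)*(-372) = -7705 + 135408 = 127703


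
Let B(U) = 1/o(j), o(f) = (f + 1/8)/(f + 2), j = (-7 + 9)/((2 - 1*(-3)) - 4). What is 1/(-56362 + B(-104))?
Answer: -17/958122 ≈ -1.7743e-5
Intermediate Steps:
j = 2 (j = 2/((2 + 3) - 4) = 2/(5 - 4) = 2/1 = 2*1 = 2)
o(f) = (1/8 + f)/(2 + f) (o(f) = (f + 1/8)/(2 + f) = (1/8 + f)/(2 + f))
B(U) = 32/17 (B(U) = 1/((1/8 + 2)/(2 + 2)) = 1/((17/8)/4) = 1/((1/4)*(17/8)) = 1/(17/32) = 32/17)
1/(-56362 + B(-104)) = 1/(-56362 + 32/17) = 1/(-958122/17) = -17/958122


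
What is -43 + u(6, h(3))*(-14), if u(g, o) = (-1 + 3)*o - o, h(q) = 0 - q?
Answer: -1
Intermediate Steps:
h(q) = -q
u(g, o) = o (u(g, o) = 2*o - o = o)
-43 + u(6, h(3))*(-14) = -43 - 1*3*(-14) = -43 - 3*(-14) = -43 + 42 = -1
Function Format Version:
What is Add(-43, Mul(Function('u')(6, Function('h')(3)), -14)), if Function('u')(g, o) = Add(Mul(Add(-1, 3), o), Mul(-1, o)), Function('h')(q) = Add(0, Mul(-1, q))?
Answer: -1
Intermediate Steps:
Function('h')(q) = Mul(-1, q)
Function('u')(g, o) = o (Function('u')(g, o) = Add(Mul(2, o), Mul(-1, o)) = o)
Add(-43, Mul(Function('u')(6, Function('h')(3)), -14)) = Add(-43, Mul(Mul(-1, 3), -14)) = Add(-43, Mul(-3, -14)) = Add(-43, 42) = -1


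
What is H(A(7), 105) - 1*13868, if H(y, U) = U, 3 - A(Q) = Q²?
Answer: -13763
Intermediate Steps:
A(Q) = 3 - Q²
H(A(7), 105) - 1*13868 = 105 - 1*13868 = 105 - 13868 = -13763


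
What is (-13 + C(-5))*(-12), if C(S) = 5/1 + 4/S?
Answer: 528/5 ≈ 105.60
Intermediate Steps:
C(S) = 5 + 4/S (C(S) = 5*1 + 4/S = 5 + 4/S)
(-13 + C(-5))*(-12) = (-13 + (5 + 4/(-5)))*(-12) = (-13 + (5 + 4*(-⅕)))*(-12) = (-13 + (5 - ⅘))*(-12) = (-13 + 21/5)*(-12) = -44/5*(-12) = 528/5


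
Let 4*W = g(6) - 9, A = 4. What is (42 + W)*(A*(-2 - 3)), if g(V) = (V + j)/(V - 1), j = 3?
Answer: -804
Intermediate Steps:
g(V) = (3 + V)/(-1 + V) (g(V) = (V + 3)/(V - 1) = (3 + V)/(-1 + V))
W = -9/5 (W = ((3 + 6)/(-1 + 6) - 9)/4 = (9/5 - 9)/4 = (1/4)*(-36/5) = -9/5 ≈ -1.8000)
(42 + W)*(A*(-2 - 3)) = (42 - 9/5)*(4*(-2 - 3)) = 201*(4*(-5))/5 = (201/5)*(-20) = -804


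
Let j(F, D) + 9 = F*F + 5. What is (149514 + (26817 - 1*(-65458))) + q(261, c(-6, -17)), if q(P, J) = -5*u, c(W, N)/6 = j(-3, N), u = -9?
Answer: 241834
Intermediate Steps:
j(F, D) = -4 + F**2 (j(F, D) = -9 + (F*F + 5) = -9 + (F**2 + 5) = -9 + (5 + F**2) = -4 + F**2)
c(W, N) = 30 (c(W, N) = 6*(-4 + (-3)**2) = 6*(-4 + 9) = 6*5 = 30)
q(P, J) = 45 (q(P, J) = -5*(-9) = 45)
(149514 + (26817 - 1*(-65458))) + q(261, c(-6, -17)) = (149514 + (26817 - 1*(-65458))) + 45 = (149514 + (26817 + 65458)) + 45 = (149514 + 92275) + 45 = 241789 + 45 = 241834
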